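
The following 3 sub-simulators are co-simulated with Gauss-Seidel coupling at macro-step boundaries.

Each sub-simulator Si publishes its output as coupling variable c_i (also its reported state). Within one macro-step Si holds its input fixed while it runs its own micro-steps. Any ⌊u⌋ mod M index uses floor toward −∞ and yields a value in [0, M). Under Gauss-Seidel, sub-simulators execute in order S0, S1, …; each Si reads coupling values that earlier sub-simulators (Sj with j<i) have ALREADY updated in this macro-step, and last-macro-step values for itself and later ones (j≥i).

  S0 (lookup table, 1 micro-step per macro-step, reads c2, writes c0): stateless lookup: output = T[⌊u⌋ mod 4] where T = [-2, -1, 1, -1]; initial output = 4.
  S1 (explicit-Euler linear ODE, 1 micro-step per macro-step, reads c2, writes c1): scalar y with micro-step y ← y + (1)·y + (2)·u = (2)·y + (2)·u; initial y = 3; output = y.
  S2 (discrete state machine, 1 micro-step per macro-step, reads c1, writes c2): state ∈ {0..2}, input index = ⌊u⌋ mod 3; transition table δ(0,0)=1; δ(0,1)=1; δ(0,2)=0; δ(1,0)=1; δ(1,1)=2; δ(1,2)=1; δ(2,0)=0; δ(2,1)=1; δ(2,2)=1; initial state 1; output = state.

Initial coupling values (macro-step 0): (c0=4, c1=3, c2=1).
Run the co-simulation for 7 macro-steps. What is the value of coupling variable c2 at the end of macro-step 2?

c2 at macro-step 2 = 1

macro 1: S0 reads c2=1 → after 1×micro: -1; S1 reads c2=1 → after 1×micro: 8; S2 reads c1=8 → after 1×micro: 1 ⇒ (c0=-1, c1=8, c2=1)
macro 2: S0 reads c2=1 → after 1×micro: -1; S1 reads c2=1 → after 1×micro: 18; S2 reads c1=18 → after 1×micro: 1 ⇒ (c0=-1, c1=18, c2=1)
macro 3: S0 reads c2=1 → after 1×micro: -1; S1 reads c2=1 → after 1×micro: 38; S2 reads c1=38 → after 1×micro: 1 ⇒ (c0=-1, c1=38, c2=1)
macro 4: S0 reads c2=1 → after 1×micro: -1; S1 reads c2=1 → after 1×micro: 78; S2 reads c1=78 → after 1×micro: 1 ⇒ (c0=-1, c1=78, c2=1)
macro 5: S0 reads c2=1 → after 1×micro: -1; S1 reads c2=1 → after 1×micro: 158; S2 reads c1=158 → after 1×micro: 1 ⇒ (c0=-1, c1=158, c2=1)
macro 6: S0 reads c2=1 → after 1×micro: -1; S1 reads c2=1 → after 1×micro: 318; S2 reads c1=318 → after 1×micro: 1 ⇒ (c0=-1, c1=318, c2=1)
macro 7: S0 reads c2=1 → after 1×micro: -1; S1 reads c2=1 → after 1×micro: 638; S2 reads c1=638 → after 1×micro: 1 ⇒ (c0=-1, c1=638, c2=1)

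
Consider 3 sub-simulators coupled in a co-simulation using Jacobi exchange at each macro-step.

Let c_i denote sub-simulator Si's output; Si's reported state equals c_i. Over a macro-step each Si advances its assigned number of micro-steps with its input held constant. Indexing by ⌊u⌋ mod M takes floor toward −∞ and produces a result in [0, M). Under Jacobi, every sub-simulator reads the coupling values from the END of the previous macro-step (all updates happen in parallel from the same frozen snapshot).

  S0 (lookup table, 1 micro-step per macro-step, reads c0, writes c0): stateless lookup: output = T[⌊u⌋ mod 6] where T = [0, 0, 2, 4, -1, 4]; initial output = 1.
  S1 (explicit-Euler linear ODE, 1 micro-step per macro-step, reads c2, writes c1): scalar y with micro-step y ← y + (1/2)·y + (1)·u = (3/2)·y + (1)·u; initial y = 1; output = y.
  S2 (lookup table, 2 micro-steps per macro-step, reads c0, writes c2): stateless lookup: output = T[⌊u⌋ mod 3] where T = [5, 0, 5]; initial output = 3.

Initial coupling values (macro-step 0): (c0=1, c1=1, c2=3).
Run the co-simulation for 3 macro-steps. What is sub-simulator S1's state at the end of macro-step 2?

S1 state at macro-step 2 = 27/4

macro 1: S0 reads c0=1 → after 1×micro: 0; S1 reads c2=3 → after 1×micro: 9/2; S2 reads c0=1 → after 2×micro: 0 ⇒ (c0=0, c1=9/2, c2=0)
macro 2: S0 reads c0=0 → after 1×micro: 0; S1 reads c2=0 → after 1×micro: 27/4; S2 reads c0=0 → after 2×micro: 5 ⇒ (c0=0, c1=27/4, c2=5)
macro 3: S0 reads c0=0 → after 1×micro: 0; S1 reads c2=5 → after 1×micro: 121/8; S2 reads c0=0 → after 2×micro: 5 ⇒ (c0=0, c1=121/8, c2=5)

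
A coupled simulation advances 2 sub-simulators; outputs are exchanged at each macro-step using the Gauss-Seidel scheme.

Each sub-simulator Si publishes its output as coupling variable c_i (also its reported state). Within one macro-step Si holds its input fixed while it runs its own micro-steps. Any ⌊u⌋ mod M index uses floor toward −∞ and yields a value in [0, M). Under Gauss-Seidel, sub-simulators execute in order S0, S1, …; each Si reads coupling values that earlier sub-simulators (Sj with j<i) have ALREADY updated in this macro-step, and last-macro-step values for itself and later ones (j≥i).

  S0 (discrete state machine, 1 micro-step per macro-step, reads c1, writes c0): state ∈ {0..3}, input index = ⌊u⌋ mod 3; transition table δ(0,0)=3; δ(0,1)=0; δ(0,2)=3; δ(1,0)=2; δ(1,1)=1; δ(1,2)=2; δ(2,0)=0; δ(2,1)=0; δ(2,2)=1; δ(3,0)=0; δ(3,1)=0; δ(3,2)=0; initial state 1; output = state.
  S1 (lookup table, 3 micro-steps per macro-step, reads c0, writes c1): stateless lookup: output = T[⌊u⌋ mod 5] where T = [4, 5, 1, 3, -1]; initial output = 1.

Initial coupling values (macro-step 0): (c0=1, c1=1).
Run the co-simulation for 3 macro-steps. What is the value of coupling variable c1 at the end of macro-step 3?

c1 at macro-step 3 = 4

macro 1: S0 reads c1=1 → after 1×micro: 1; S1 reads c0=1 → after 3×micro: 5 ⇒ (c0=1, c1=5)
macro 2: S0 reads c1=5 → after 1×micro: 2; S1 reads c0=2 → after 3×micro: 1 ⇒ (c0=2, c1=1)
macro 3: S0 reads c1=1 → after 1×micro: 0; S1 reads c0=0 → after 3×micro: 4 ⇒ (c0=0, c1=4)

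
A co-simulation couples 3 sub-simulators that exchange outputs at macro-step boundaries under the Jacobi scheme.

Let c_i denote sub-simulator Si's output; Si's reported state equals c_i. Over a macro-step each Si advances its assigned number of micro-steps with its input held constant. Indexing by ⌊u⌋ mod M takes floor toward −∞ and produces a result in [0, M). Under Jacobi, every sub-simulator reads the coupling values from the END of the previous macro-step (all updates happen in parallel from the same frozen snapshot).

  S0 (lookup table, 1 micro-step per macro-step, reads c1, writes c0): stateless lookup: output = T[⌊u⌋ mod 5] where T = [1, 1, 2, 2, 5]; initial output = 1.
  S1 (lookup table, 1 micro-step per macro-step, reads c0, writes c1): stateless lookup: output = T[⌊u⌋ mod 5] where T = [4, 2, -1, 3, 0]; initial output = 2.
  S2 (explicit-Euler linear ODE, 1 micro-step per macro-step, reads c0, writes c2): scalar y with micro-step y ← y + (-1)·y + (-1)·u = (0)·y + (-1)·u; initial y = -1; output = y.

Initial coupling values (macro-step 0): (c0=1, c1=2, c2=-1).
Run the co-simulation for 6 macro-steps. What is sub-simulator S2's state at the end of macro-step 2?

macro 1: S0 reads c1=2 → after 1×micro: 2; S1 reads c0=1 → after 1×micro: 2; S2 reads c0=1 → after 1×micro: -1 ⇒ (c0=2, c1=2, c2=-1)
macro 2: S0 reads c1=2 → after 1×micro: 2; S1 reads c0=2 → after 1×micro: -1; S2 reads c0=2 → after 1×micro: -2 ⇒ (c0=2, c1=-1, c2=-2)
macro 3: S0 reads c1=-1 → after 1×micro: 5; S1 reads c0=2 → after 1×micro: -1; S2 reads c0=2 → after 1×micro: -2 ⇒ (c0=5, c1=-1, c2=-2)
macro 4: S0 reads c1=-1 → after 1×micro: 5; S1 reads c0=5 → after 1×micro: 4; S2 reads c0=5 → after 1×micro: -5 ⇒ (c0=5, c1=4, c2=-5)
macro 5: S0 reads c1=4 → after 1×micro: 5; S1 reads c0=5 → after 1×micro: 4; S2 reads c0=5 → after 1×micro: -5 ⇒ (c0=5, c1=4, c2=-5)
macro 6: S0 reads c1=4 → after 1×micro: 5; S1 reads c0=5 → after 1×micro: 4; S2 reads c0=5 → after 1×micro: -5 ⇒ (c0=5, c1=4, c2=-5)

S2 state at macro-step 2 = -2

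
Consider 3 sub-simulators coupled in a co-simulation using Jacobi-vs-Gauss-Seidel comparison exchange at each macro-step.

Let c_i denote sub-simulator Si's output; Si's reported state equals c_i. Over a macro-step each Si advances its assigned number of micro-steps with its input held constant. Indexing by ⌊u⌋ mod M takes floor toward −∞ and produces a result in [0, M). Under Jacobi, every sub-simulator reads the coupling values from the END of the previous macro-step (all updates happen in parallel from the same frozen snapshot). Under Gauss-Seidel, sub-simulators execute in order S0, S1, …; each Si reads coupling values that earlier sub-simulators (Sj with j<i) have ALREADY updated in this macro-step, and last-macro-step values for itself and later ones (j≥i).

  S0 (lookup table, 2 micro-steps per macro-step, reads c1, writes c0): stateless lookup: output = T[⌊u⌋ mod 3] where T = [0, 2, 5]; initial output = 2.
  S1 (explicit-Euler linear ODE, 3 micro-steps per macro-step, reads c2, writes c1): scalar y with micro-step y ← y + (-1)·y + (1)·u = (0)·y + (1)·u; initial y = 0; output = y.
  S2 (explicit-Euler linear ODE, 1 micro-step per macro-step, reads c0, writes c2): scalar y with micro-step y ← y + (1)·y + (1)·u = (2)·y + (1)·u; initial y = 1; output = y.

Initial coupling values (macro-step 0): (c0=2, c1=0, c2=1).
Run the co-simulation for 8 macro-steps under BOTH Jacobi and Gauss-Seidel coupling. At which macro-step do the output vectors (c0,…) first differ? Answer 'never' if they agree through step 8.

[Jacobi] macro 1: S0 reads c1=0 → after 2×micro: 0; S1 reads c2=1 → after 3×micro: 1; S2 reads c0=2 → after 1×micro: 4 ⇒ (c0=0, c1=1, c2=4)
[Jacobi] macro 2: S0 reads c1=1 → after 2×micro: 2; S1 reads c2=4 → after 3×micro: 4; S2 reads c0=0 → after 1×micro: 8 ⇒ (c0=2, c1=4, c2=8)
[Jacobi] macro 3: S0 reads c1=4 → after 2×micro: 2; S1 reads c2=8 → after 3×micro: 8; S2 reads c0=2 → after 1×micro: 18 ⇒ (c0=2, c1=8, c2=18)
[Jacobi] macro 4: S0 reads c1=8 → after 2×micro: 5; S1 reads c2=18 → after 3×micro: 18; S2 reads c0=2 → after 1×micro: 38 ⇒ (c0=5, c1=18, c2=38)
[Jacobi] macro 5: S0 reads c1=18 → after 2×micro: 0; S1 reads c2=38 → after 3×micro: 38; S2 reads c0=5 → after 1×micro: 81 ⇒ (c0=0, c1=38, c2=81)
[Jacobi] macro 6: S0 reads c1=38 → after 2×micro: 5; S1 reads c2=81 → after 3×micro: 81; S2 reads c0=0 → after 1×micro: 162 ⇒ (c0=5, c1=81, c2=162)
[Jacobi] macro 7: S0 reads c1=81 → after 2×micro: 0; S1 reads c2=162 → after 3×micro: 162; S2 reads c0=5 → after 1×micro: 329 ⇒ (c0=0, c1=162, c2=329)
[Jacobi] macro 8: S0 reads c1=162 → after 2×micro: 0; S1 reads c2=329 → after 3×micro: 329; S2 reads c0=0 → after 1×micro: 658 ⇒ (c0=0, c1=329, c2=658)
[Gauss-Seidel] macro 1: S0 reads c1=0 → after 2×micro: 0; S1 reads c2=1 → after 3×micro: 1; S2 reads c0=0 → after 1×micro: 2 ⇒ (c0=0, c1=1, c2=2)
[Gauss-Seidel] macro 2: S0 reads c1=1 → after 2×micro: 2; S1 reads c2=2 → after 3×micro: 2; S2 reads c0=2 → after 1×micro: 6 ⇒ (c0=2, c1=2, c2=6)
[Gauss-Seidel] macro 3: S0 reads c1=2 → after 2×micro: 5; S1 reads c2=6 → after 3×micro: 6; S2 reads c0=5 → after 1×micro: 17 ⇒ (c0=5, c1=6, c2=17)
[Gauss-Seidel] macro 4: S0 reads c1=6 → after 2×micro: 0; S1 reads c2=17 → after 3×micro: 17; S2 reads c0=0 → after 1×micro: 34 ⇒ (c0=0, c1=17, c2=34)
[Gauss-Seidel] macro 5: S0 reads c1=17 → after 2×micro: 5; S1 reads c2=34 → after 3×micro: 34; S2 reads c0=5 → after 1×micro: 73 ⇒ (c0=5, c1=34, c2=73)
[Gauss-Seidel] macro 6: S0 reads c1=34 → after 2×micro: 2; S1 reads c2=73 → after 3×micro: 73; S2 reads c0=2 → after 1×micro: 148 ⇒ (c0=2, c1=73, c2=148)
[Gauss-Seidel] macro 7: S0 reads c1=73 → after 2×micro: 2; S1 reads c2=148 → after 3×micro: 148; S2 reads c0=2 → after 1×micro: 298 ⇒ (c0=2, c1=148, c2=298)
[Gauss-Seidel] macro 8: S0 reads c1=148 → after 2×micro: 2; S1 reads c2=298 → after 3×micro: 298; S2 reads c0=2 → after 1×micro: 598 ⇒ (c0=2, c1=298, c2=598)

first divergence at macro-step: 1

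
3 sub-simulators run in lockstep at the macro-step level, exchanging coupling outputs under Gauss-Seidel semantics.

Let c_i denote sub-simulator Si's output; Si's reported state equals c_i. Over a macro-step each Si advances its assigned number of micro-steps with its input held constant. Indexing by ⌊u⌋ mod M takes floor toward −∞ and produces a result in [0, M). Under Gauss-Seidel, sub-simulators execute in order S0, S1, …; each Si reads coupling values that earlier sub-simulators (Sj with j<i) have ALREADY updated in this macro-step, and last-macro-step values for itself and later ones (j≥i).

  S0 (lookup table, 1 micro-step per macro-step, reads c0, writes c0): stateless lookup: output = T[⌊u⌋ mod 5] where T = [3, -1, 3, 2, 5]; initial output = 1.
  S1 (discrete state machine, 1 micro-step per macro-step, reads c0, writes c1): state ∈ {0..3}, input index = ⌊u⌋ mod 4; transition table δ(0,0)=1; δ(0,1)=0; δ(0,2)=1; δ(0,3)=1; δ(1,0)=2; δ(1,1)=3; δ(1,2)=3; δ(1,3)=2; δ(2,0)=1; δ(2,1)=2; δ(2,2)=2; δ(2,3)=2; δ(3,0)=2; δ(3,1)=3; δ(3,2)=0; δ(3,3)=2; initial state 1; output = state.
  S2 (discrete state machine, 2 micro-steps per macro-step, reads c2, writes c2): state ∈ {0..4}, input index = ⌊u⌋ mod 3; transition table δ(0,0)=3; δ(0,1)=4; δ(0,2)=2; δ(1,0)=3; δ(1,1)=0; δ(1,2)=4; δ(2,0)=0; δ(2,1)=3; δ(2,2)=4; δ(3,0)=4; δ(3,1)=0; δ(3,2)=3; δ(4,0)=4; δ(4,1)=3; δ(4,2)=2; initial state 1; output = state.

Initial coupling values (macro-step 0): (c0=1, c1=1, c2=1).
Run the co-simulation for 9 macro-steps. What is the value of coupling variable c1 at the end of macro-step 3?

macro 1: S0 reads c0=1 → after 1×micro: -1; S1 reads c0=-1 → after 1×micro: 2; S2 reads c2=1 → after 2×micro: 4 ⇒ (c0=-1, c1=2, c2=4)
macro 2: S0 reads c0=-1 → after 1×micro: 5; S1 reads c0=5 → after 1×micro: 2; S2 reads c2=4 → after 2×micro: 0 ⇒ (c0=5, c1=2, c2=0)
macro 3: S0 reads c0=5 → after 1×micro: 3; S1 reads c0=3 → after 1×micro: 2; S2 reads c2=0 → after 2×micro: 4 ⇒ (c0=3, c1=2, c2=4)
macro 4: S0 reads c0=3 → after 1×micro: 2; S1 reads c0=2 → after 1×micro: 2; S2 reads c2=4 → after 2×micro: 0 ⇒ (c0=2, c1=2, c2=0)
macro 5: S0 reads c0=2 → after 1×micro: 3; S1 reads c0=3 → after 1×micro: 2; S2 reads c2=0 → after 2×micro: 4 ⇒ (c0=3, c1=2, c2=4)
macro 6: S0 reads c0=3 → after 1×micro: 2; S1 reads c0=2 → after 1×micro: 2; S2 reads c2=4 → after 2×micro: 0 ⇒ (c0=2, c1=2, c2=0)
macro 7: S0 reads c0=2 → after 1×micro: 3; S1 reads c0=3 → after 1×micro: 2; S2 reads c2=0 → after 2×micro: 4 ⇒ (c0=3, c1=2, c2=4)
macro 8: S0 reads c0=3 → after 1×micro: 2; S1 reads c0=2 → after 1×micro: 2; S2 reads c2=4 → after 2×micro: 0 ⇒ (c0=2, c1=2, c2=0)
macro 9: S0 reads c0=2 → after 1×micro: 3; S1 reads c0=3 → after 1×micro: 2; S2 reads c2=0 → after 2×micro: 4 ⇒ (c0=3, c1=2, c2=4)

c1 at macro-step 3 = 2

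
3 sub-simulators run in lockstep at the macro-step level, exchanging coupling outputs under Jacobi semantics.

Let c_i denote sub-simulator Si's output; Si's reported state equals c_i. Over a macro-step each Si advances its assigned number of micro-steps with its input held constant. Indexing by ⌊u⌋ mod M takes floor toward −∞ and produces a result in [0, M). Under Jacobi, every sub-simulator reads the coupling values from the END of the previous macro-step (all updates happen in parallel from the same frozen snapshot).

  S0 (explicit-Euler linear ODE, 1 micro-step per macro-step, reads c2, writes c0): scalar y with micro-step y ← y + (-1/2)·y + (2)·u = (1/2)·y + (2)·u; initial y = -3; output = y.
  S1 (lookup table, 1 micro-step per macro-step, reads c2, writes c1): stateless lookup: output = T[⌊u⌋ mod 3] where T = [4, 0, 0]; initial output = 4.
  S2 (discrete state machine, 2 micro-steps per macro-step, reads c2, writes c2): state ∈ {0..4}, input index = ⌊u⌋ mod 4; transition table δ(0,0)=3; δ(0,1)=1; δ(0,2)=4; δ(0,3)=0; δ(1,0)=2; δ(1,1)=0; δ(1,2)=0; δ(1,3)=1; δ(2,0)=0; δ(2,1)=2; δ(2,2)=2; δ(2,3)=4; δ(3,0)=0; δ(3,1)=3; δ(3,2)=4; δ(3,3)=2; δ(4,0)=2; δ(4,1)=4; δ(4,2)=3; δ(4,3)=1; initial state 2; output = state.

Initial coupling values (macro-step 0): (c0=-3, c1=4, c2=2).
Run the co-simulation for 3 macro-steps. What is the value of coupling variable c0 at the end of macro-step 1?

c0 at macro-step 1 = 5/2

macro 1: S0 reads c2=2 → after 1×micro: 5/2; S1 reads c2=2 → after 1×micro: 0; S2 reads c2=2 → after 2×micro: 2 ⇒ (c0=5/2, c1=0, c2=2)
macro 2: S0 reads c2=2 → after 1×micro: 21/4; S1 reads c2=2 → after 1×micro: 0; S2 reads c2=2 → after 2×micro: 2 ⇒ (c0=21/4, c1=0, c2=2)
macro 3: S0 reads c2=2 → after 1×micro: 53/8; S1 reads c2=2 → after 1×micro: 0; S2 reads c2=2 → after 2×micro: 2 ⇒ (c0=53/8, c1=0, c2=2)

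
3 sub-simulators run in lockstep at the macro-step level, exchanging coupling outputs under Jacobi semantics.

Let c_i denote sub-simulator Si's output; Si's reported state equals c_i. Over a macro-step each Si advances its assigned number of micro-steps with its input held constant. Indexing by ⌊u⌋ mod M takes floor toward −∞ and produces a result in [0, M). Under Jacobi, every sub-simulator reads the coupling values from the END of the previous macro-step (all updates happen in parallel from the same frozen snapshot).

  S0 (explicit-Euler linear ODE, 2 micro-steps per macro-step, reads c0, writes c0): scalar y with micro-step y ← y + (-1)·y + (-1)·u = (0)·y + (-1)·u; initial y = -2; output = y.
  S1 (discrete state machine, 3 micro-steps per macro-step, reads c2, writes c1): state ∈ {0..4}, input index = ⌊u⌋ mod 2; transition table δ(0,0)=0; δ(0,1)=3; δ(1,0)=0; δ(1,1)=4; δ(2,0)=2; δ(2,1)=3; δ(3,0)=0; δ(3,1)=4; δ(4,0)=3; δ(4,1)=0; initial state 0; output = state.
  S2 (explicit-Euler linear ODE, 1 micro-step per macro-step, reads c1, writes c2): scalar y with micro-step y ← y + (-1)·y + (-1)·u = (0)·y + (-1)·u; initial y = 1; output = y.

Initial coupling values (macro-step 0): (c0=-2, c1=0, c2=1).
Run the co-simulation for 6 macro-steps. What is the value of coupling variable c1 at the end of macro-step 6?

c1 at macro-step 6 = 0

macro 1: S0 reads c0=-2 → after 2×micro: 2; S1 reads c2=1 → after 3×micro: 0; S2 reads c1=0 → after 1×micro: 0 ⇒ (c0=2, c1=0, c2=0)
macro 2: S0 reads c0=2 → after 2×micro: -2; S1 reads c2=0 → after 3×micro: 0; S2 reads c1=0 → after 1×micro: 0 ⇒ (c0=-2, c1=0, c2=0)
macro 3: S0 reads c0=-2 → after 2×micro: 2; S1 reads c2=0 → after 3×micro: 0; S2 reads c1=0 → after 1×micro: 0 ⇒ (c0=2, c1=0, c2=0)
macro 4: S0 reads c0=2 → after 2×micro: -2; S1 reads c2=0 → after 3×micro: 0; S2 reads c1=0 → after 1×micro: 0 ⇒ (c0=-2, c1=0, c2=0)
macro 5: S0 reads c0=-2 → after 2×micro: 2; S1 reads c2=0 → after 3×micro: 0; S2 reads c1=0 → after 1×micro: 0 ⇒ (c0=2, c1=0, c2=0)
macro 6: S0 reads c0=2 → after 2×micro: -2; S1 reads c2=0 → after 3×micro: 0; S2 reads c1=0 → after 1×micro: 0 ⇒ (c0=-2, c1=0, c2=0)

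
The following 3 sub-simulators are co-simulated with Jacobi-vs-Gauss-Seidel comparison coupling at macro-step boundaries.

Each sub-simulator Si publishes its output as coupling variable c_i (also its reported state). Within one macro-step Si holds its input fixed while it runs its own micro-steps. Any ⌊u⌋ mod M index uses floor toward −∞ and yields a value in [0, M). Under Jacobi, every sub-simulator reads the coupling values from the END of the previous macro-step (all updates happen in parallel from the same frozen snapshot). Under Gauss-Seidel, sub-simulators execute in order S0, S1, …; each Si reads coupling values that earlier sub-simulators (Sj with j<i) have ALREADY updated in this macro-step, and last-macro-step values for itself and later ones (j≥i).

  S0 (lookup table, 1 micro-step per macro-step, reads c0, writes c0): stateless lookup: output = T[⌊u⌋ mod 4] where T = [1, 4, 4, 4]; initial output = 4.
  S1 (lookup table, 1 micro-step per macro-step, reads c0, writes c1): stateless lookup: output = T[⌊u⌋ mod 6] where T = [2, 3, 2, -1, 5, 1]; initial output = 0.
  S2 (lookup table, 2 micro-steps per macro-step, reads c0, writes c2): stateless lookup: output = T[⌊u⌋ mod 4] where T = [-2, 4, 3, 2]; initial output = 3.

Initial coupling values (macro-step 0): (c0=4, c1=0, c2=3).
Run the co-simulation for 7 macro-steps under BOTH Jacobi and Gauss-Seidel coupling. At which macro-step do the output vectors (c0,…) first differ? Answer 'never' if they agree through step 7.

[Jacobi] macro 1: S0 reads c0=4 → after 1×micro: 1; S1 reads c0=4 → after 1×micro: 5; S2 reads c0=4 → after 2×micro: -2 ⇒ (c0=1, c1=5, c2=-2)
[Jacobi] macro 2: S0 reads c0=1 → after 1×micro: 4; S1 reads c0=1 → after 1×micro: 3; S2 reads c0=1 → after 2×micro: 4 ⇒ (c0=4, c1=3, c2=4)
[Jacobi] macro 3: S0 reads c0=4 → after 1×micro: 1; S1 reads c0=4 → after 1×micro: 5; S2 reads c0=4 → after 2×micro: -2 ⇒ (c0=1, c1=5, c2=-2)
[Jacobi] macro 4: S0 reads c0=1 → after 1×micro: 4; S1 reads c0=1 → after 1×micro: 3; S2 reads c0=1 → after 2×micro: 4 ⇒ (c0=4, c1=3, c2=4)
[Jacobi] macro 5: S0 reads c0=4 → after 1×micro: 1; S1 reads c0=4 → after 1×micro: 5; S2 reads c0=4 → after 2×micro: -2 ⇒ (c0=1, c1=5, c2=-2)
[Jacobi] macro 6: S0 reads c0=1 → after 1×micro: 4; S1 reads c0=1 → after 1×micro: 3; S2 reads c0=1 → after 2×micro: 4 ⇒ (c0=4, c1=3, c2=4)
[Jacobi] macro 7: S0 reads c0=4 → after 1×micro: 1; S1 reads c0=4 → after 1×micro: 5; S2 reads c0=4 → after 2×micro: -2 ⇒ (c0=1, c1=5, c2=-2)
[Gauss-Seidel] macro 1: S0 reads c0=4 → after 1×micro: 1; S1 reads c0=1 → after 1×micro: 3; S2 reads c0=1 → after 2×micro: 4 ⇒ (c0=1, c1=3, c2=4)
[Gauss-Seidel] macro 2: S0 reads c0=1 → after 1×micro: 4; S1 reads c0=4 → after 1×micro: 5; S2 reads c0=4 → after 2×micro: -2 ⇒ (c0=4, c1=5, c2=-2)
[Gauss-Seidel] macro 3: S0 reads c0=4 → after 1×micro: 1; S1 reads c0=1 → after 1×micro: 3; S2 reads c0=1 → after 2×micro: 4 ⇒ (c0=1, c1=3, c2=4)
[Gauss-Seidel] macro 4: S0 reads c0=1 → after 1×micro: 4; S1 reads c0=4 → after 1×micro: 5; S2 reads c0=4 → after 2×micro: -2 ⇒ (c0=4, c1=5, c2=-2)
[Gauss-Seidel] macro 5: S0 reads c0=4 → after 1×micro: 1; S1 reads c0=1 → after 1×micro: 3; S2 reads c0=1 → after 2×micro: 4 ⇒ (c0=1, c1=3, c2=4)
[Gauss-Seidel] macro 6: S0 reads c0=1 → after 1×micro: 4; S1 reads c0=4 → after 1×micro: 5; S2 reads c0=4 → after 2×micro: -2 ⇒ (c0=4, c1=5, c2=-2)
[Gauss-Seidel] macro 7: S0 reads c0=4 → after 1×micro: 1; S1 reads c0=1 → after 1×micro: 3; S2 reads c0=1 → after 2×micro: 4 ⇒ (c0=1, c1=3, c2=4)

first divergence at macro-step: 1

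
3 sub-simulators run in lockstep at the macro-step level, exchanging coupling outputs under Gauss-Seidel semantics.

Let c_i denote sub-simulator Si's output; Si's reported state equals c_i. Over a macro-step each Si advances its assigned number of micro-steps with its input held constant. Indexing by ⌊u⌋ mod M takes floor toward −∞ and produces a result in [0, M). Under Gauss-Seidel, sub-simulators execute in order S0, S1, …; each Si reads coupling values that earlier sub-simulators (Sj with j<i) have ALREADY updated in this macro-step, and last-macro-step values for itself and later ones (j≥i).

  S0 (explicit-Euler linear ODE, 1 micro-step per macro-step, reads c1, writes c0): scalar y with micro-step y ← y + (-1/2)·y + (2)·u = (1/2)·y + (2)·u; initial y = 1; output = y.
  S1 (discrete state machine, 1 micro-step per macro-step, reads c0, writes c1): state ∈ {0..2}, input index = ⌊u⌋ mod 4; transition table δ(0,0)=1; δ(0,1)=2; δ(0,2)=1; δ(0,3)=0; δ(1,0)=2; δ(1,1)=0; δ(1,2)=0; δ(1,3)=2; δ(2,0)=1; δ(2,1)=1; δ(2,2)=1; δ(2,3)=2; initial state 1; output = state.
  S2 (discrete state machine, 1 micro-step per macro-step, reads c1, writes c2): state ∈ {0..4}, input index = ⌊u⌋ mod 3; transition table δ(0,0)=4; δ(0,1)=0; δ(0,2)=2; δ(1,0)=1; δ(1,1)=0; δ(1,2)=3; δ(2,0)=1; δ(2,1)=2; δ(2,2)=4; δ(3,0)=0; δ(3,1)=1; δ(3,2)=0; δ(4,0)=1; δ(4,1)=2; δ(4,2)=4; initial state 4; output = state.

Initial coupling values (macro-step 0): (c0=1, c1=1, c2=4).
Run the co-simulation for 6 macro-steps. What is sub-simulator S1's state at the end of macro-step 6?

macro 1: S0 reads c1=1 → after 1×micro: 5/2; S1 reads c0=5/2 → after 1×micro: 0; S2 reads c1=0 → after 1×micro: 1 ⇒ (c0=5/2, c1=0, c2=1)
macro 2: S0 reads c1=0 → after 1×micro: 5/4; S1 reads c0=5/4 → after 1×micro: 2; S2 reads c1=2 → after 1×micro: 3 ⇒ (c0=5/4, c1=2, c2=3)
macro 3: S0 reads c1=2 → after 1×micro: 37/8; S1 reads c0=37/8 → after 1×micro: 1; S2 reads c1=1 → after 1×micro: 1 ⇒ (c0=37/8, c1=1, c2=1)
macro 4: S0 reads c1=1 → after 1×micro: 69/16; S1 reads c0=69/16 → after 1×micro: 2; S2 reads c1=2 → after 1×micro: 3 ⇒ (c0=69/16, c1=2, c2=3)
macro 5: S0 reads c1=2 → after 1×micro: 197/32; S1 reads c0=197/32 → after 1×micro: 1; S2 reads c1=1 → after 1×micro: 1 ⇒ (c0=197/32, c1=1, c2=1)
macro 6: S0 reads c1=1 → after 1×micro: 325/64; S1 reads c0=325/64 → after 1×micro: 0; S2 reads c1=0 → after 1×micro: 1 ⇒ (c0=325/64, c1=0, c2=1)

S1 state at macro-step 6 = 0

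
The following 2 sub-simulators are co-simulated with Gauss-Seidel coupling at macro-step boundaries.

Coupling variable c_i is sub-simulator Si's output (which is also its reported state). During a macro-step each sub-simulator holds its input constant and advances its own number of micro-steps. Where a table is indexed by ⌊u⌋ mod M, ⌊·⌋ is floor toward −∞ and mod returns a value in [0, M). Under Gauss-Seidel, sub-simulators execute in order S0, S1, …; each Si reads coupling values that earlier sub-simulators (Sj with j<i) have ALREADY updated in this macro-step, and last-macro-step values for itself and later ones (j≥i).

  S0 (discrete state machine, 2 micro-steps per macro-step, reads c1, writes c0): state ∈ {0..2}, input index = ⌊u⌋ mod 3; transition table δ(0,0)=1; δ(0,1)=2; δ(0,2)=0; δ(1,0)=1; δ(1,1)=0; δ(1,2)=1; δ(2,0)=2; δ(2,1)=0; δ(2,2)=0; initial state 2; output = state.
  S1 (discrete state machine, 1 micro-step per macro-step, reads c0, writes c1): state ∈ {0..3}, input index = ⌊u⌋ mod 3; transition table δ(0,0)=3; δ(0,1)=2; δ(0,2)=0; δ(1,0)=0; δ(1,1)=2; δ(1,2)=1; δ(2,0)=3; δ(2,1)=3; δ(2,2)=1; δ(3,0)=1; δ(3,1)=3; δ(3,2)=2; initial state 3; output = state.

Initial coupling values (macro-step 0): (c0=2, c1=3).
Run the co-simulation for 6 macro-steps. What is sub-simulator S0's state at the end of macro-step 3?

S0 state at macro-step 3 = 1

macro 1: S0 reads c1=3 → after 2×micro: 2; S1 reads c0=2 → after 1×micro: 2 ⇒ (c0=2, c1=2)
macro 2: S0 reads c1=2 → after 2×micro: 0; S1 reads c0=0 → after 1×micro: 3 ⇒ (c0=0, c1=3)
macro 3: S0 reads c1=3 → after 2×micro: 1; S1 reads c0=1 → after 1×micro: 3 ⇒ (c0=1, c1=3)
macro 4: S0 reads c1=3 → after 2×micro: 1; S1 reads c0=1 → after 1×micro: 3 ⇒ (c0=1, c1=3)
macro 5: S0 reads c1=3 → after 2×micro: 1; S1 reads c0=1 → after 1×micro: 3 ⇒ (c0=1, c1=3)
macro 6: S0 reads c1=3 → after 2×micro: 1; S1 reads c0=1 → after 1×micro: 3 ⇒ (c0=1, c1=3)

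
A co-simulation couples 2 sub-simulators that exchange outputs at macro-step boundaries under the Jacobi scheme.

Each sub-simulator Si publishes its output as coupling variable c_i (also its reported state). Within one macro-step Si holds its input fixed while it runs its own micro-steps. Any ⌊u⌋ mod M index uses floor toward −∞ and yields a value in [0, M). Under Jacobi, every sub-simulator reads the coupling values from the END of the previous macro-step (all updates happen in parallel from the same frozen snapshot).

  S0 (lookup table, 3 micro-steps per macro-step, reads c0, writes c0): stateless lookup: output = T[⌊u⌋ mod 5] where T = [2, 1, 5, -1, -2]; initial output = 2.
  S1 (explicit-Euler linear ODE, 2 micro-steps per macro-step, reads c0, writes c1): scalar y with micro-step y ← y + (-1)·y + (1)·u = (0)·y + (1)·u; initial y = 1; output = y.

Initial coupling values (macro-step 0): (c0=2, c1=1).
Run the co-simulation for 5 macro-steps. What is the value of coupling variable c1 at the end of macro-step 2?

c1 at macro-step 2 = 5

macro 1: S0 reads c0=2 → after 3×micro: 5; S1 reads c0=2 → after 2×micro: 2 ⇒ (c0=5, c1=2)
macro 2: S0 reads c0=5 → after 3×micro: 2; S1 reads c0=5 → after 2×micro: 5 ⇒ (c0=2, c1=5)
macro 3: S0 reads c0=2 → after 3×micro: 5; S1 reads c0=2 → after 2×micro: 2 ⇒ (c0=5, c1=2)
macro 4: S0 reads c0=5 → after 3×micro: 2; S1 reads c0=5 → after 2×micro: 5 ⇒ (c0=2, c1=5)
macro 5: S0 reads c0=2 → after 3×micro: 5; S1 reads c0=2 → after 2×micro: 2 ⇒ (c0=5, c1=2)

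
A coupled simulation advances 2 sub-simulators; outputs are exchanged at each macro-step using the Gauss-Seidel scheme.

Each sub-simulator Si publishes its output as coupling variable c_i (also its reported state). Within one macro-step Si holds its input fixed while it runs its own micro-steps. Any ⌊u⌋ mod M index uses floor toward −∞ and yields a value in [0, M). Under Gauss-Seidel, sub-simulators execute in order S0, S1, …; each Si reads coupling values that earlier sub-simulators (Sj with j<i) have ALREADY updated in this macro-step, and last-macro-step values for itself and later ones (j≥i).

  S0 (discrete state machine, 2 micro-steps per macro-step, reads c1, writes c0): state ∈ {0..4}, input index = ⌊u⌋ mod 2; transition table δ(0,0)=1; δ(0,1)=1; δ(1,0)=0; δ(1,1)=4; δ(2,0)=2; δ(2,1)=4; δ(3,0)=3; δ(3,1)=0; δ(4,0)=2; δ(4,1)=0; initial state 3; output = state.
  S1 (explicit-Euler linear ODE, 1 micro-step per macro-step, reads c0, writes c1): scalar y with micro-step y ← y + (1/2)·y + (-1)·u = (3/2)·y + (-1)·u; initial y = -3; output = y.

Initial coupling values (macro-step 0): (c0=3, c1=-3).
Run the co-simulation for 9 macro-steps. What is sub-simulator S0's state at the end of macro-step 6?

macro 1: S0 reads c1=-3 → after 2×micro: 1; S1 reads c0=1 → after 1×micro: -11/2 ⇒ (c0=1, c1=-11/2)
macro 2: S0 reads c1=-11/2 → after 2×micro: 1; S1 reads c0=1 → after 1×micro: -37/4 ⇒ (c0=1, c1=-37/4)
macro 3: S0 reads c1=-37/4 → after 2×micro: 1; S1 reads c0=1 → after 1×micro: -119/8 ⇒ (c0=1, c1=-119/8)
macro 4: S0 reads c1=-119/8 → after 2×micro: 0; S1 reads c0=0 → after 1×micro: -357/16 ⇒ (c0=0, c1=-357/16)
macro 5: S0 reads c1=-357/16 → after 2×micro: 4; S1 reads c0=4 → after 1×micro: -1199/32 ⇒ (c0=4, c1=-1199/32)
macro 6: S0 reads c1=-1199/32 → after 2×micro: 2; S1 reads c0=2 → after 1×micro: -3725/64 ⇒ (c0=2, c1=-3725/64)
macro 7: S0 reads c1=-3725/64 → after 2×micro: 0; S1 reads c0=0 → after 1×micro: -11175/128 ⇒ (c0=0, c1=-11175/128)
macro 8: S0 reads c1=-11175/128 → after 2×micro: 0; S1 reads c0=0 → after 1×micro: -33525/256 ⇒ (c0=0, c1=-33525/256)
macro 9: S0 reads c1=-33525/256 → after 2×micro: 4; S1 reads c0=4 → after 1×micro: -102623/512 ⇒ (c0=4, c1=-102623/512)

S0 state at macro-step 6 = 2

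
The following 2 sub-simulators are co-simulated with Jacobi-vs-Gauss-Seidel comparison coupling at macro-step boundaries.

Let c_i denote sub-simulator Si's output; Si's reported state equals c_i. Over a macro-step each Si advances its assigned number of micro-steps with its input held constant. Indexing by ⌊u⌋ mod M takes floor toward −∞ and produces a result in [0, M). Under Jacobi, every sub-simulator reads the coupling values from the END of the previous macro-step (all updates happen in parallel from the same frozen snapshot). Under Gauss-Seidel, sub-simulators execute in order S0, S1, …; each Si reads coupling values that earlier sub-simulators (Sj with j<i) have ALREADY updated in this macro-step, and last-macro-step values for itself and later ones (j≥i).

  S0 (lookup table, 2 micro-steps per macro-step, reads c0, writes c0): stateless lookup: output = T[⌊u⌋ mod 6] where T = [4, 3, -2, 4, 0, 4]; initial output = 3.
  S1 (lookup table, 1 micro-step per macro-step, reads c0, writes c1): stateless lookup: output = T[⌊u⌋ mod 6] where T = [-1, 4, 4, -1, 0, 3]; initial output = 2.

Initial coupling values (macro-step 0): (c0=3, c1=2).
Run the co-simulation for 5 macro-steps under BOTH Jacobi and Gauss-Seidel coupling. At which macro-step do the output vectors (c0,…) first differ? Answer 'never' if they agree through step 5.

[Jacobi] macro 1: S0 reads c0=3 → after 2×micro: 4; S1 reads c0=3 → after 1×micro: -1 ⇒ (c0=4, c1=-1)
[Jacobi] macro 2: S0 reads c0=4 → after 2×micro: 0; S1 reads c0=4 → after 1×micro: 0 ⇒ (c0=0, c1=0)
[Jacobi] macro 3: S0 reads c0=0 → after 2×micro: 4; S1 reads c0=0 → after 1×micro: -1 ⇒ (c0=4, c1=-1)
[Jacobi] macro 4: S0 reads c0=4 → after 2×micro: 0; S1 reads c0=4 → after 1×micro: 0 ⇒ (c0=0, c1=0)
[Jacobi] macro 5: S0 reads c0=0 → after 2×micro: 4; S1 reads c0=0 → after 1×micro: -1 ⇒ (c0=4, c1=-1)
[Gauss-Seidel] macro 1: S0 reads c0=3 → after 2×micro: 4; S1 reads c0=4 → after 1×micro: 0 ⇒ (c0=4, c1=0)
[Gauss-Seidel] macro 2: S0 reads c0=4 → after 2×micro: 0; S1 reads c0=0 → after 1×micro: -1 ⇒ (c0=0, c1=-1)
[Gauss-Seidel] macro 3: S0 reads c0=0 → after 2×micro: 4; S1 reads c0=4 → after 1×micro: 0 ⇒ (c0=4, c1=0)
[Gauss-Seidel] macro 4: S0 reads c0=4 → after 2×micro: 0; S1 reads c0=0 → after 1×micro: -1 ⇒ (c0=0, c1=-1)
[Gauss-Seidel] macro 5: S0 reads c0=0 → after 2×micro: 4; S1 reads c0=4 → after 1×micro: 0 ⇒ (c0=4, c1=0)

first divergence at macro-step: 1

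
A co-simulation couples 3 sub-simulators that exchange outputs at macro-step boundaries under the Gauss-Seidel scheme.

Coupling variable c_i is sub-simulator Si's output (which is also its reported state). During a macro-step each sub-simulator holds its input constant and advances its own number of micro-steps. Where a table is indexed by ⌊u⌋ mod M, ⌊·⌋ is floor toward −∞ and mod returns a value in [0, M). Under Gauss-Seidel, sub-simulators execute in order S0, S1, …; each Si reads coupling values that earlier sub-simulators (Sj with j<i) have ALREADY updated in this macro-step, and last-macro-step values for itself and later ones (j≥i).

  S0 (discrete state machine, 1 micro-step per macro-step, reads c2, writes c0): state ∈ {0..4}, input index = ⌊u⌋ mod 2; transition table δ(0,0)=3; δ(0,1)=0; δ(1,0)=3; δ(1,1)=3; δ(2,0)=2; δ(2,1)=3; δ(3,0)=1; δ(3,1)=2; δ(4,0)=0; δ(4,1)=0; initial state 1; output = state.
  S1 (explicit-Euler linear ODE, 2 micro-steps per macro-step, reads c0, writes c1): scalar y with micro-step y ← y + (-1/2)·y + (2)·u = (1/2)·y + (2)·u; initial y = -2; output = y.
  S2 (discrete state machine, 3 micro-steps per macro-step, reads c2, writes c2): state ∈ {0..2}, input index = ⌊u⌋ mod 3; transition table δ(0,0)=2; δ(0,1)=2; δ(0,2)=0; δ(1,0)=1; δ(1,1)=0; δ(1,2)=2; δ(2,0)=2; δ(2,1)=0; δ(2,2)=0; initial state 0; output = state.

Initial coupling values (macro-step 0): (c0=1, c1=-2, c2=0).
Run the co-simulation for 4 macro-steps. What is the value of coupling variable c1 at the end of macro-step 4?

c1 at macro-step 4 = 713/128

macro 1: S0 reads c2=0 → after 1×micro: 3; S1 reads c0=3 → after 2×micro: 17/2; S2 reads c2=0 → after 3×micro: 2 ⇒ (c0=3, c1=17/2, c2=2)
macro 2: S0 reads c2=2 → after 1×micro: 1; S1 reads c0=1 → after 2×micro: 41/8; S2 reads c2=2 → after 3×micro: 0 ⇒ (c0=1, c1=41/8, c2=0)
macro 3: S0 reads c2=0 → after 1×micro: 3; S1 reads c0=3 → after 2×micro: 329/32; S2 reads c2=0 → after 3×micro: 2 ⇒ (c0=3, c1=329/32, c2=2)
macro 4: S0 reads c2=2 → after 1×micro: 1; S1 reads c0=1 → after 2×micro: 713/128; S2 reads c2=2 → after 3×micro: 0 ⇒ (c0=1, c1=713/128, c2=0)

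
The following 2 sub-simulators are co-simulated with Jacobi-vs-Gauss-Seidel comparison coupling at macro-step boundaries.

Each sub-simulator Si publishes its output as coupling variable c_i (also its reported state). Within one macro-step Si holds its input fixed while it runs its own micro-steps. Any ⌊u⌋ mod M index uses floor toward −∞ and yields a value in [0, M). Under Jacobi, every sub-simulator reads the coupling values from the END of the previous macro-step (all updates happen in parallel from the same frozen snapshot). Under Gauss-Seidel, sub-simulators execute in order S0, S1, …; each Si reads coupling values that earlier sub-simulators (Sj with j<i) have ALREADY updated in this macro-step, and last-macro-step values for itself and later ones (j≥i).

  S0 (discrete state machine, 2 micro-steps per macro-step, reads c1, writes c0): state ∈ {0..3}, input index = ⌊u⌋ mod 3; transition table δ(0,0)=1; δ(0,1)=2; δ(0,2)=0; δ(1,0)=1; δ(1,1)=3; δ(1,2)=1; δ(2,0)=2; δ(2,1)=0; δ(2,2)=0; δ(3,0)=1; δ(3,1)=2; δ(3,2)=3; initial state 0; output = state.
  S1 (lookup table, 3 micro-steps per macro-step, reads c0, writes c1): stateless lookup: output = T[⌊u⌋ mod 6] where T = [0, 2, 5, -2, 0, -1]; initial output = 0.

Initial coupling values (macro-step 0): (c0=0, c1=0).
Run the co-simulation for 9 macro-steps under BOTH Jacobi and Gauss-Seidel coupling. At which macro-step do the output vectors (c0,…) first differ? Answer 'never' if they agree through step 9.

first divergence at macro-step: 1

[Jacobi] macro 1: S0 reads c1=0 → after 2×micro: 1; S1 reads c0=0 → after 3×micro: 0 ⇒ (c0=1, c1=0)
[Jacobi] macro 2: S0 reads c1=0 → after 2×micro: 1; S1 reads c0=1 → after 3×micro: 2 ⇒ (c0=1, c1=2)
[Jacobi] macro 3: S0 reads c1=2 → after 2×micro: 1; S1 reads c0=1 → after 3×micro: 2 ⇒ (c0=1, c1=2)
[Jacobi] macro 4: S0 reads c1=2 → after 2×micro: 1; S1 reads c0=1 → after 3×micro: 2 ⇒ (c0=1, c1=2)
[Jacobi] macro 5: S0 reads c1=2 → after 2×micro: 1; S1 reads c0=1 → after 3×micro: 2 ⇒ (c0=1, c1=2)
[Jacobi] macro 6: S0 reads c1=2 → after 2×micro: 1; S1 reads c0=1 → after 3×micro: 2 ⇒ (c0=1, c1=2)
[Jacobi] macro 7: S0 reads c1=2 → after 2×micro: 1; S1 reads c0=1 → after 3×micro: 2 ⇒ (c0=1, c1=2)
[Jacobi] macro 8: S0 reads c1=2 → after 2×micro: 1; S1 reads c0=1 → after 3×micro: 2 ⇒ (c0=1, c1=2)
[Jacobi] macro 9: S0 reads c1=2 → after 2×micro: 1; S1 reads c0=1 → after 3×micro: 2 ⇒ (c0=1, c1=2)
[Gauss-Seidel] macro 1: S0 reads c1=0 → after 2×micro: 1; S1 reads c0=1 → after 3×micro: 2 ⇒ (c0=1, c1=2)
[Gauss-Seidel] macro 2: S0 reads c1=2 → after 2×micro: 1; S1 reads c0=1 → after 3×micro: 2 ⇒ (c0=1, c1=2)
[Gauss-Seidel] macro 3: S0 reads c1=2 → after 2×micro: 1; S1 reads c0=1 → after 3×micro: 2 ⇒ (c0=1, c1=2)
[Gauss-Seidel] macro 4: S0 reads c1=2 → after 2×micro: 1; S1 reads c0=1 → after 3×micro: 2 ⇒ (c0=1, c1=2)
[Gauss-Seidel] macro 5: S0 reads c1=2 → after 2×micro: 1; S1 reads c0=1 → after 3×micro: 2 ⇒ (c0=1, c1=2)
[Gauss-Seidel] macro 6: S0 reads c1=2 → after 2×micro: 1; S1 reads c0=1 → after 3×micro: 2 ⇒ (c0=1, c1=2)
[Gauss-Seidel] macro 7: S0 reads c1=2 → after 2×micro: 1; S1 reads c0=1 → after 3×micro: 2 ⇒ (c0=1, c1=2)
[Gauss-Seidel] macro 8: S0 reads c1=2 → after 2×micro: 1; S1 reads c0=1 → after 3×micro: 2 ⇒ (c0=1, c1=2)
[Gauss-Seidel] macro 9: S0 reads c1=2 → after 2×micro: 1; S1 reads c0=1 → after 3×micro: 2 ⇒ (c0=1, c1=2)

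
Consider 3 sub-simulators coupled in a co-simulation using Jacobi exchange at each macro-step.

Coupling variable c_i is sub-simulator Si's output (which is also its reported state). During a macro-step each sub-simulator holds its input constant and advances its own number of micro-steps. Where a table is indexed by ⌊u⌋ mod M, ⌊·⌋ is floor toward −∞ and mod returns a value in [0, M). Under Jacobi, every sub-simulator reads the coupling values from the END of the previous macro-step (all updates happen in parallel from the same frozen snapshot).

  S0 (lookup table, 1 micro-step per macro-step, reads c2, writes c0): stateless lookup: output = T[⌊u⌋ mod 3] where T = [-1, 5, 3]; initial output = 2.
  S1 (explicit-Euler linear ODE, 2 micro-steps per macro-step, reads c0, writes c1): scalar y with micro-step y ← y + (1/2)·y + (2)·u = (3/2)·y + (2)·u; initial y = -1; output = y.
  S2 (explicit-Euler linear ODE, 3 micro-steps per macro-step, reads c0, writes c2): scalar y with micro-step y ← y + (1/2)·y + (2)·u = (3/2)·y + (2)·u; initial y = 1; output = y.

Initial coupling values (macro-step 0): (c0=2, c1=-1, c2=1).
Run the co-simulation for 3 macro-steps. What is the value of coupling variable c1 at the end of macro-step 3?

macro 1: S0 reads c2=1 → after 1×micro: 5; S1 reads c0=2 → after 2×micro: 31/4; S2 reads c0=2 → after 3×micro: 179/8 ⇒ (c0=5, c1=31/4, c2=179/8)
macro 2: S0 reads c2=179/8 → after 1×micro: 5; S1 reads c0=5 → after 2×micro: 679/16; S2 reads c0=5 → after 3×micro: 7873/64 ⇒ (c0=5, c1=679/16, c2=7873/64)
macro 3: S0 reads c2=7873/64 → after 1×micro: -1; S1 reads c0=5 → after 2×micro: 7711/64; S2 reads c0=5 → after 3×micro: 236891/512 ⇒ (c0=-1, c1=7711/64, c2=236891/512)

c1 at macro-step 3 = 7711/64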